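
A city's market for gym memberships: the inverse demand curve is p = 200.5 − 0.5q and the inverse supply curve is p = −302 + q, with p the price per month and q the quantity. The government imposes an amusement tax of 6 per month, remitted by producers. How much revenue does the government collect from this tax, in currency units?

Rewrite in direct form: qd = 401 − 2p and qs = p + 302.
Before the tax: set 401 − 2p = p + 302 → p* = 33, q* = 335.
With the tax collected from producers, supply shifts: qs = (p − 6) + 302.
New equilibrium: consumers pay 35, producers receive 29, q = 331. (Wedge: pb − ps = 6.)
Revenue = t · Q = 6 · 331 = 1986.

Tax revenue = 1986.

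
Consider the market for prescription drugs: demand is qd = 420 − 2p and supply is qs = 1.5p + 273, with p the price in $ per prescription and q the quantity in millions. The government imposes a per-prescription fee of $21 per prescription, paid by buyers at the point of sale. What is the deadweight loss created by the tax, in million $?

Without the tax, 420 − 2p = 1.5p + 273 gives 3.5p = 147, so p* = $42 and q* = 336.
With the tax collected from buyers, demand (in seller-price terms) shifts: qd = 420 − 2(p + 21).
New equilibrium: buyers pay $51, sellers receive $30, q = 318. (Wedge: pb − ps = 21.)
Quantity falls by |ΔQ| = |336 − 318| = 18.
DWL = ½ · t · |ΔQ| = ½ · 21 · 18 = $189.

Deadweight loss = $189 million.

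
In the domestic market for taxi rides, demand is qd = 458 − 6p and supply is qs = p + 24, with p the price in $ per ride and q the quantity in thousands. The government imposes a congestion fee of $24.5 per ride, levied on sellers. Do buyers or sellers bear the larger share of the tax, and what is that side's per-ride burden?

Before the tax: set 458 − 6p = p + 24 → p* = $62, q* = 86.
With the tax collected from sellers, supply shifts: qs = (p − 24.5) + 24.
New equilibrium: buyers pay $65.5, sellers receive $41, q = 65. (Wedge: pb − ps = 24.5.)
Per-ride burden: buyers $3.5, sellers $21.
Sellers take the larger share because supply is less price-elastic here (demand slope 6 vs supply slope 1).
The less price-elastic side of the market bears the larger share of a per-unit tax.

Sellers bear the larger share: $21 per ride.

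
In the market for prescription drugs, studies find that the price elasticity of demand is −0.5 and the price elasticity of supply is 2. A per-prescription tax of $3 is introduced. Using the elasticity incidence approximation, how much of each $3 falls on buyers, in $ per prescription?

Buyers bear ≈ $2.4 per prescription.

Incidence ratio: buyers' share ≈ εs / (εs + |εd|) = 2 / (2 + 0.5) = 0.8.
So buyers bear ≈ 0.8 × $3 = $2.4; producers bear $0.6.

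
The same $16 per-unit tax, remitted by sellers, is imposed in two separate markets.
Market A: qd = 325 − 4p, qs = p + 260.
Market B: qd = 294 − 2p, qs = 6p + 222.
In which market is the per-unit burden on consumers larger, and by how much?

Market A: pre-tax p* = $13, q* = 273; post-tax q = 260.2; per-unit burden on consumers = $3.2.
Market B: pre-tax p* = $9, q* = 276; post-tax q = 252; per-unit burden on consumers = $12.
Difference: $3.2 vs $12 → market B is larger by $8.8.

Market B, by $8.8.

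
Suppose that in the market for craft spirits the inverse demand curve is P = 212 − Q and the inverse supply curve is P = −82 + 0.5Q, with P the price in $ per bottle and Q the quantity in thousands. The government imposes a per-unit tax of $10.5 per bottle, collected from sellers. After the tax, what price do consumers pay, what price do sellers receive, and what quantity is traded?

Consumers pay $23; sellers receive $12.5; quantity = 189.

Inverting to Q(P) form: Qd = 212 − P; Qs = 2P + 164.
Without the tax, 212 − P = 2P + 164 gives 3P = 48, so P* = $16 and Q* = 196.
With the tax collected from sellers, supply shifts: Qs = 2(P − 10.5) + 164.
New equilibrium: consumers pay $23, sellers receive $12.5, Q = 189. (Wedge: Pb − Ps = 10.5.)
The less price-elastic side of the market bears the larger share of a per-unit tax.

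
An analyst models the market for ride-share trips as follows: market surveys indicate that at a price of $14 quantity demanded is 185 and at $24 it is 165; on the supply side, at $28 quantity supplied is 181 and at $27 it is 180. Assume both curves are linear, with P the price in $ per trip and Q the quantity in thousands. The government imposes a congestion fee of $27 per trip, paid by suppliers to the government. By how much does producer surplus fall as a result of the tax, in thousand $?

Demand slope: (165 − 185)/(24 − 14) = -2, so Qd = 213 − 2P.
Supply slope: (180 − 181)/(27 − 28) = 1, so Qs = P + 153.
Without the tax, 213 − 2P = P + 153 gives 3P = 60, so P* = $20 and Q* = 173.
With the tax collected from suppliers, supply shifts: Qs = (P − 27) + 153.
New equilibrium: buyers pay $29, suppliers receive $2, Q = 155. (Wedge: Pb − Ps = 27.)
ΔPS is the trapezoid between Q = 155 and Q = 173 of height $18: ½ · (173 + 155) · 18 = $2952.

Producer surplus falls by $2952 thousand.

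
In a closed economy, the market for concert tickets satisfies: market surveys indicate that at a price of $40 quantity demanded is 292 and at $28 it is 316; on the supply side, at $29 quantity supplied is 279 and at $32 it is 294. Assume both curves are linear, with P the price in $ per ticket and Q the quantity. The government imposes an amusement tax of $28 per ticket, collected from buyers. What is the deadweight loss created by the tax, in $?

Demand slope: (316 − 292)/(28 − 40) = -2, so Qd = 372 − 2P.
Supply slope: (294 − 279)/(32 − 29) = 5, so Qs = 5P + 134.
Without the tax, 372 − 2P = 5P + 134 gives 7P = 238, so P* = $34 and Q* = 304.
With the tax collected from buyers, demand (in seller-price terms) shifts: Qd = 372 − 2(P + 28).
Solving gives Q = 264 with buyers paying $54 and sellers receiving $26 (the $28 wedge).
Quantity falls by |ΔQ| = |304 − 264| = 40.
DWL = ½ · t · |ΔQ| = ½ · 28 · 40 = $560.

Deadweight loss = $560.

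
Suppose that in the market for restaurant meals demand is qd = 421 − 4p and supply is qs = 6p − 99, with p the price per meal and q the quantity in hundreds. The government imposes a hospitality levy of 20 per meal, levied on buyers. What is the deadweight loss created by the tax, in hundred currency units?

Without the tax, 421 − 4p = 6p − 99 gives 10p = 520, so p* = 52 and q* = 213.
With the tax collected from buyers, demand (in seller-price terms) shifts: qd = 421 − 4(p + 20).
Solving gives q = 165 with buyers paying 64 and suppliers receiving 44 (the 20 wedge).
Quantity falls by |ΔQ| = |213 − 165| = 48.
DWL = ½ · t · |ΔQ| = ½ · 20 · 48 = 480.

Deadweight loss = 480 hundred.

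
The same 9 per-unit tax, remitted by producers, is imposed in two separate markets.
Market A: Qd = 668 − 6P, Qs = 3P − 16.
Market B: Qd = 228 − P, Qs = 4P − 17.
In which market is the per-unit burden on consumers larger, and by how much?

Market B, by 4.2.

Market A: pre-tax P* = 76, Q* = 212; post-tax Q = 194; per-unit burden on consumers = 3.
Market B: pre-tax P* = 49, Q* = 179; post-tax Q = 171.8; per-unit burden on consumers = 7.2.
Difference: 3 vs 7.2 → market B is larger by 4.2.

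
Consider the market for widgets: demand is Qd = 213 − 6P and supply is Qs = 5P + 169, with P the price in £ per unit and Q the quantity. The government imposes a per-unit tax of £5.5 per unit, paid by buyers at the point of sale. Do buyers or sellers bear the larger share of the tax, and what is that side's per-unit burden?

Without the tax, 213 − 6P = 5P + 169 gives 11P = 44, so P* = £4 and Q* = 189.
With the tax collected from buyers, demand (in seller-price terms) shifts: Qd = 213 − 6(P + 5.5).
New equilibrium: buyers pay £6.5, sellers receive £1, Q = 174. (Wedge: Pb − Ps = 5.5.)
Per-unit burden: buyers £2.5, sellers £3.
Sellers take the larger share because supply is less price-elastic here (demand slope 6 vs supply slope 5).
The less price-elastic side of the market bears the larger share of a per-unit tax.

Sellers bear the larger share: £3 per unit.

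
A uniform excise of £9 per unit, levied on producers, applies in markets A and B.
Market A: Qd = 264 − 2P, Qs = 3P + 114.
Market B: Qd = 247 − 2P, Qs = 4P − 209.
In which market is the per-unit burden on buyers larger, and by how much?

Market A: pre-tax P* = £30, Q* = 204; post-tax Q = 193.2; per-unit burden on buyers = £5.4.
Market B: pre-tax P* = £76, Q* = 95; post-tax Q = 83; per-unit burden on buyers = £6.
Difference: £5.4 vs £6 → market B is larger by £0.6.

Market B, by £0.6.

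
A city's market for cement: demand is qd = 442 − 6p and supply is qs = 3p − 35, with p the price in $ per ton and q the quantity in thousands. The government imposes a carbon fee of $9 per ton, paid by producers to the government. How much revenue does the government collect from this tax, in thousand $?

Tax revenue = $954 thousand.

Without the tax, 442 − 6p = 3p − 35 gives 9p = 477, so p* = $53 and q* = 124.
With the tax collected from producers, supply shifts: qs = 3(p − 9) − 35.
New equilibrium: buyers pay $56, producers receive $47, q = 106. (Wedge: pb − ps = 9.)
Revenue = t · Q = 9 · 106 = $954.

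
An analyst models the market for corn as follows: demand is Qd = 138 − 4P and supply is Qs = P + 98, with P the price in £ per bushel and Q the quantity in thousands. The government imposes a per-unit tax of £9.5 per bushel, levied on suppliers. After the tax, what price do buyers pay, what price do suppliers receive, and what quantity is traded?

Buyers pay £9.9; suppliers receive £0.4; quantity = 98.4.

Before the tax: set 138 − 4P = P + 98 → P* = £8, Q* = 106.
With the tax collected from suppliers, supply shifts: Qs = (P − 9.5) + 98.
New equilibrium: buyers pay £9.9, suppliers receive £0.4, Q = 98.4. (Wedge: Pb − Ps = 9.5.)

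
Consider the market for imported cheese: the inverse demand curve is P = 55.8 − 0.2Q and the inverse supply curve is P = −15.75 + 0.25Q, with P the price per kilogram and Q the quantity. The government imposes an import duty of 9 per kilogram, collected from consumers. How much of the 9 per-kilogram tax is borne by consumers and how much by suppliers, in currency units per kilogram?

Consumers bear 4 per kilogram; suppliers bear 5 per kilogram.

Rewrite in direct form: Qd = 279 − 5P and Qs = 4P + 63.
Before the tax: set 279 − 5P = 4P + 63 → P* = 24, Q* = 159.
With the tax collected from consumers, demand (in seller-price terms) shifts: Qd = 279 − 5(P + 9).
New equilibrium: consumers pay 28, suppliers receive 19, Q = 139. (Wedge: Pb − Ps = 9.)
Burden on consumers: 4; on suppliers: 5. (They sum to 9.)
The less price-elastic side of the market bears the larger share of a per-unit tax.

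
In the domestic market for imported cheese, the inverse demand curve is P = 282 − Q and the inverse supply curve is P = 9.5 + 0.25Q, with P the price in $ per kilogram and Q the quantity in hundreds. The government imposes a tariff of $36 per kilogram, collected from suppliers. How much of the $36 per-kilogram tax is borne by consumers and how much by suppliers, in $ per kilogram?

Inverting to Q(P) form: Qd = 282 − P; Qs = 4P − 38.
Without the tax, 282 − P = 4P − 38 gives 5P = 320, so P* = $64 and Q* = 218.
With the tax collected from suppliers, supply shifts: Qs = 4(P − 36) − 38.
New equilibrium: consumers pay $92.8, suppliers receive $56.8, Q = 189.2. (Wedge: Pb − Ps = 36.)
Burden on consumers: $28.8; on suppliers: $7.2. (They sum to $36.)
The less price-elastic side of the market bears the larger share of a per-unit tax.

Consumers bear $28.8 per kilogram; suppliers bear $7.2 per kilogram.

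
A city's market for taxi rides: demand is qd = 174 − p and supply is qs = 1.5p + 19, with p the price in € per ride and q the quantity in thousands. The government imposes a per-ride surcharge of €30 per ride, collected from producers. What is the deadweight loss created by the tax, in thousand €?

Deadweight loss = €270 thousand.

Without the tax, 174 − p = 1.5p + 19 gives 2.5p = 155, so p* = €62 and q* = 112.
With the tax collected from producers, supply shifts: qs = 1.5(p − 30) + 19.
New equilibrium: consumers pay €80, producers receive €50, q = 94. (Wedge: pb − ps = 30.)
Quantity falls by |ΔQ| = |112 − 94| = 18.
DWL = ½ · t · |ΔQ| = ½ · 30 · 18 = €270.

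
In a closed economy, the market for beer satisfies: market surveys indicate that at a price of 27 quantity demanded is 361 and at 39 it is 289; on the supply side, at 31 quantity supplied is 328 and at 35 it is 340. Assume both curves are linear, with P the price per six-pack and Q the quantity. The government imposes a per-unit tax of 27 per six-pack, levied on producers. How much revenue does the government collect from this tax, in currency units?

Demand slope: (289 − 361)/(39 − 27) = -6, so Qd = 523 − 6P.
Supply slope: (340 − 328)/(35 − 31) = 3, so Qs = 3P + 235.
Before the tax: set 523 − 6P = 3P + 235 → P* = 32, Q* = 331.
With the tax collected from producers, supply shifts: Qs = 3(P − 27) + 235.
Solving gives Q = 277 with consumers paying 41 and producers receiving 14 (the 27 wedge).
Revenue = t · Q = 27 · 277 = 7479.

Tax revenue = 7479.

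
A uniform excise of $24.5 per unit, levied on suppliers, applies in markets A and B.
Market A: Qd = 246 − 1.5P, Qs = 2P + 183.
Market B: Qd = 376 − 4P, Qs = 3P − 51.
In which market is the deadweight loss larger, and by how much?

Market B, by $257.25.

Market A: pre-tax P* = $18, Q* = 219; post-tax Q = 198; deadweight loss = $257.25.
Market B: pre-tax P* = $61, Q* = 132; post-tax Q = 90; deadweight loss = $514.5.
Difference: $257.25 vs $514.5 → market B is larger by $257.25.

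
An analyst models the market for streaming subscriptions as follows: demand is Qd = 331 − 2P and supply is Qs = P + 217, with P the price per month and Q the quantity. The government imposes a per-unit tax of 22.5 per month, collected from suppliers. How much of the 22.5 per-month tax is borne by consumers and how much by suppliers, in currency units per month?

Consumers bear 7.5 per month; suppliers bear 15 per month.

Before the tax: set 331 − 2P = P + 217 → P* = 38, Q* = 255.
With the tax collected from suppliers, supply shifts: Qs = (P − 22.5) + 217.
New equilibrium: consumers pay 45.5, suppliers receive 23, Q = 240. (Wedge: Pb − Ps = 22.5.)
Burden on consumers: 7.5; on suppliers: 15. (They sum to 22.5.)
The less price-elastic side of the market bears the larger share of a per-unit tax.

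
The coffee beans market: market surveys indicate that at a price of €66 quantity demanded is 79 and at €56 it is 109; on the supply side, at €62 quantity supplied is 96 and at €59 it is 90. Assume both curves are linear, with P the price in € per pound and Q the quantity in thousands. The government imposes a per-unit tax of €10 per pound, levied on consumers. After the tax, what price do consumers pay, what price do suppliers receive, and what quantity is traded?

Consumers pay €65; suppliers receive €55; quantity = 82.

Demand slope: (109 − 79)/(56 − 66) = -3, so Qd = 277 − 3P.
Supply slope: (90 − 96)/(59 − 62) = 2, so Qs = 2P − 28.
Before the tax: set 277 − 3P = 2P − 28 → P* = €61, Q* = 94.
With the tax collected from consumers, demand (in seller-price terms) shifts: Qd = 277 − 3(P + 10).
New equilibrium: consumers pay €65, suppliers receive €55, Q = 82. (Wedge: Pb − Ps = 10.)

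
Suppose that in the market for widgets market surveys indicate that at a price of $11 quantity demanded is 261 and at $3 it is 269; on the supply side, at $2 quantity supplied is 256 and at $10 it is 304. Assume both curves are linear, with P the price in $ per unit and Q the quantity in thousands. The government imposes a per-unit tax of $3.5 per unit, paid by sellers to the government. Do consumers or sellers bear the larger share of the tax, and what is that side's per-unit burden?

Demand slope: (269 − 261)/(3 − 11) = -1, so Qd = 272 − P.
Supply slope: (304 − 256)/(10 − 2) = 6, so Qs = 6P + 244.
Before the tax: set 272 − P = 6P + 244 → P* = $4, Q* = 268.
With the tax collected from sellers, supply shifts: Qs = 6(P − 3.5) + 244.
New equilibrium: consumers pay $7, sellers receive $3.5, Q = 265. (Wedge: Pb − Ps = 3.5.)
Per-unit burden: consumers $3, sellers $0.5.
Consumers take the larger share because demand is less price-elastic here (demand slope 1 vs supply slope 6).
The less price-elastic side of the market bears the larger share of a per-unit tax.

Consumers bear the larger share: $3 per unit.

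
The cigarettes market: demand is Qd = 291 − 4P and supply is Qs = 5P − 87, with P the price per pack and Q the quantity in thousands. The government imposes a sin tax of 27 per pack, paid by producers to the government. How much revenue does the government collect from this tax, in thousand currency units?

Tax revenue = 1701 thousand.

Without the tax, 291 − 4P = 5P − 87 gives 9P = 378, so P* = 42 and Q* = 123.
With the tax collected from producers, supply shifts: Qs = 5(P − 27) − 87.
Solving gives Q = 63 with consumers paying 57 and producers receiving 30 (the 27 wedge).
Revenue = t · Q = 27 · 63 = 1701.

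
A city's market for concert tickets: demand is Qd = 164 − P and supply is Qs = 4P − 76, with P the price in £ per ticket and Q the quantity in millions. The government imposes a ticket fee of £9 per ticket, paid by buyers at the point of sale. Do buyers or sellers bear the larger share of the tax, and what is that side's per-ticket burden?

Buyers bear the larger share: £7.2 per ticket.

Before the tax: set 164 − P = 4P − 76 → P* = £48, Q* = 116.
With the tax collected from buyers, demand (in seller-price terms) shifts: Qd = 164 − (P + 9).
New equilibrium: buyers pay £55.2, sellers receive £46.2, Q = 108.8. (Wedge: Pb − Ps = 9.)
Per-ticket burden: buyers £7.2, sellers £1.8.
Buyers take the larger share because demand is less price-elastic here (demand slope 1 vs supply slope 4).
The less price-elastic side of the market bears the larger share of a per-unit tax.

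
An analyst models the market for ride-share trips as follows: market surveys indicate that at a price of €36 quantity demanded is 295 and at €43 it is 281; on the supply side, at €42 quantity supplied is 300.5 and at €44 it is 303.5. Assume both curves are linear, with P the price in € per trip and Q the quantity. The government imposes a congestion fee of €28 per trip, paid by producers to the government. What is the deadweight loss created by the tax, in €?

Demand slope: (281 − 295)/(43 − 36) = -2, so Qd = 367 − 2P.
Supply slope: (303.5 − 300.5)/(44 − 42) = 1.5, so Qs = 1.5P + 237.5.
Before the tax: set 367 − 2P = 1.5P + 237.5 → P* = €37, Q* = 293.
With the tax collected from producers, supply shifts: Qs = 1.5(P − 28) + 237.5.
Solving gives Q = 269 with buyers paying €49 and producers receiving €21 (the €28 wedge).
Quantity falls by |ΔQ| = |293 − 269| = 24.
DWL = ½ · t · |ΔQ| = ½ · 28 · 24 = €336.

Deadweight loss = €336.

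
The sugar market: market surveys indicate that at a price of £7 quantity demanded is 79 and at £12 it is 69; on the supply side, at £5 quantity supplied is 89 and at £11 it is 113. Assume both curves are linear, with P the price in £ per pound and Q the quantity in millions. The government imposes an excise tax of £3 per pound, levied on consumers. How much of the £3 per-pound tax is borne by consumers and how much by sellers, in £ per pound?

Demand slope: (69 − 79)/(12 − 7) = -2, so Qd = 93 − 2P.
Supply slope: (113 − 89)/(11 − 5) = 4, so Qs = 4P + 69.
Before the tax: set 93 − 2P = 4P + 69 → P* = £4, Q* = 85.
With the tax collected from consumers, demand (in seller-price terms) shifts: Qd = 93 − 2(P + 3).
Solving gives Q = 81 with consumers paying £6 and sellers receiving £3 (the £3 wedge).
Burden on consumers: £2; on sellers: £1. (They sum to £3.)

Consumers bear £2 per pound; sellers bear £1 per pound.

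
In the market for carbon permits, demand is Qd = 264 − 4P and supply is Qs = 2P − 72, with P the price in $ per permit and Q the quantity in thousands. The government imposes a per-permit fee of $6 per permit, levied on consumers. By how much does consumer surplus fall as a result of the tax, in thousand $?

Consumer surplus falls by $72 thousand.

Before the tax: set 264 − 4P = 2P − 72 → P* = $56, Q* = 40.
With the tax collected from consumers, demand (in seller-price terms) shifts: Qd = 264 − 4(P + 6).
Solving gives Q = 32 with consumers paying $58 and producers receiving $52 (the $6 wedge).
ΔCS is the trapezoid between Q = 32 and Q = 40 of height $2: ½ · (40 + 32) · 2 = $72.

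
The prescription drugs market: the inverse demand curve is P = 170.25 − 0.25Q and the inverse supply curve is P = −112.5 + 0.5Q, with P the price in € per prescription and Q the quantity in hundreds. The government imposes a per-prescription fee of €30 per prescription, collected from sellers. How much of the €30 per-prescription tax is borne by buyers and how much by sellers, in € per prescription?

Inverting to Q(P) form: Qd = 681 − 4P; Qs = 2P + 225.
Before the tax: set 681 − 4P = 2P + 225 → P* = €76, Q* = 377.
With the tax collected from sellers, supply shifts: Qs = 2(P − 30) + 225.
New equilibrium: buyers pay €86, sellers receive €56, Q = 337. (Wedge: Pb − Ps = 30.)
Burden on buyers: €10; on sellers: €20. (They sum to €30.)

Buyers bear €10 per prescription; sellers bear €20 per prescription.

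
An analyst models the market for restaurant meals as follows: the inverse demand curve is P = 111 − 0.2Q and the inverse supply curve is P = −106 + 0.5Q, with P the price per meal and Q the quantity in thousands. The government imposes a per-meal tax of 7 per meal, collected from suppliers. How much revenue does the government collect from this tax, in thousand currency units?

Tax revenue = 2100 thousand.

Rewrite in direct form: Qd = 555 − 5P and Qs = 2P + 212.
Without the tax, 555 − 5P = 2P + 212 gives 7P = 343, so P* = 49 and Q* = 310.
With the tax collected from suppliers, supply shifts: Qs = 2(P − 7) + 212.
New equilibrium: consumers pay 51, suppliers receive 44, Q = 300. (Wedge: Pb − Ps = 7.)
Revenue = t · Q = 7 · 300 = 2100.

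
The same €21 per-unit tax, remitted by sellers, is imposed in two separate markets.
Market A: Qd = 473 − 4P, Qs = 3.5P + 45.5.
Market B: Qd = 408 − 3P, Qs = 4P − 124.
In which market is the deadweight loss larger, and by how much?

Market A: pre-tax P* = €57, Q* = 245; post-tax Q = 205.8; deadweight loss = €411.6.
Market B: pre-tax P* = €76, Q* = 180; post-tax Q = 144; deadweight loss = €378.
Difference: €411.6 vs €378 → market A is larger by €33.6.

Market A, by €33.6.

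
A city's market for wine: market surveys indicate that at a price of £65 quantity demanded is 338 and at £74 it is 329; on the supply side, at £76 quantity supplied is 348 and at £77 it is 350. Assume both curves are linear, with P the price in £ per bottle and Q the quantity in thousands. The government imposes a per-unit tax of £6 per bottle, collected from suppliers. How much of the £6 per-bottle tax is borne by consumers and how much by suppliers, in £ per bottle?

Demand slope: (329 − 338)/(74 − 65) = -1, so Qd = 403 − P.
Supply slope: (350 − 348)/(77 − 76) = 2, so Qs = 2P + 196.
Before the tax: set 403 − P = 2P + 196 → P* = £69, Q* = 334.
With the tax collected from suppliers, supply shifts: Qs = 2(P − 6) + 196.
Solving gives Q = 330 with consumers paying £73 and suppliers receiving £67 (the £6 wedge).
Burden on consumers: £4; on suppliers: £2. (They sum to £6.)
The less price-elastic side of the market bears the larger share of a per-unit tax.

Consumers bear £4 per bottle; suppliers bear £2 per bottle.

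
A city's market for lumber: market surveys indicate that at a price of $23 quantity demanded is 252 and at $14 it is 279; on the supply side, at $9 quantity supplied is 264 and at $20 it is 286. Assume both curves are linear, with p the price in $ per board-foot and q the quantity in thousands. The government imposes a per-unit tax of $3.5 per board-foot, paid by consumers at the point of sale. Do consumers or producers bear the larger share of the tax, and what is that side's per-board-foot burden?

Producers bear the larger share: $2.1 per board-foot.

Demand slope: (279 − 252)/(14 − 23) = -3, so qd = 321 − 3p.
Supply slope: (286 − 264)/(20 − 9) = 2, so qs = 2p + 246.
Without the tax, 321 − 3p = 2p + 246 gives 5p = 75, so p* = $15 and q* = 276.
With the tax collected from consumers, demand (in seller-price terms) shifts: qd = 321 − 3(p + 3.5).
Solving gives q = 271.8 with consumers paying $16.4 and producers receiving $12.9 (the $3.5 wedge).
Per-board-foot burden: consumers $1.4, producers $2.1.
Producers take the larger share because supply is less price-elastic here (demand slope 3 vs supply slope 2).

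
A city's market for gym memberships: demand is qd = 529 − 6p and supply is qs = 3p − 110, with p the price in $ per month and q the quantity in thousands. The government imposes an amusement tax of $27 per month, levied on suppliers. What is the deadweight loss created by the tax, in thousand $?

Deadweight loss = $729 thousand.

Without the tax, 529 − 6p = 3p − 110 gives 9p = 639, so p* = $71 and q* = 103.
With the tax collected from suppliers, supply shifts: qs = 3(p − 27) − 110.
New equilibrium: buyers pay $80, suppliers receive $53, q = 49. (Wedge: pb − ps = 27.)
Quantity falls by |ΔQ| = |103 − 49| = 54.
DWL = ½ · t · |ΔQ| = ½ · 27 · 54 = $729.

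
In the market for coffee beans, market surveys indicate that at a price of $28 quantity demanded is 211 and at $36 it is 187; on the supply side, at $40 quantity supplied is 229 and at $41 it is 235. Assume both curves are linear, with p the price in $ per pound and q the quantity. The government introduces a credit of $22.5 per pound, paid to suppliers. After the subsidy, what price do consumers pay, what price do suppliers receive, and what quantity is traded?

Consumers pay $19; suppliers receive $41.5; quantity = 238.

Demand slope: (187 − 211)/(36 − 28) = -3, so qd = 295 − 3p.
Supply slope: (235 − 229)/(41 − 40) = 6, so qs = 6p − 11.
Before the subsidy: set 295 − 3p = 6p − 11 → p* = $34, q* = 193.
With a per-unit subsidy paid to suppliers, each receives p + 22.5 per unit sold, so supply becomes qs = 6(p + 22.5) − 11.
New equilibrium: consumers pay $19, suppliers receive $41.5, q = 238. (Wedge: pb − ps = −22.5.)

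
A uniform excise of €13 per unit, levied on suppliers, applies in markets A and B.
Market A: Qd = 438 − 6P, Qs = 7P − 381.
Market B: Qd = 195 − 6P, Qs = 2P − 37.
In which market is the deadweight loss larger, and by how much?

Market A, by €146.25.

Market A: pre-tax P* = €63, Q* = 60; post-tax Q = 18; deadweight loss = €273.
Market B: pre-tax P* = €29, Q* = 21; post-tax Q = 1.5; deadweight loss = €126.75.
Difference: €273 vs €126.75 → market A is larger by €146.25.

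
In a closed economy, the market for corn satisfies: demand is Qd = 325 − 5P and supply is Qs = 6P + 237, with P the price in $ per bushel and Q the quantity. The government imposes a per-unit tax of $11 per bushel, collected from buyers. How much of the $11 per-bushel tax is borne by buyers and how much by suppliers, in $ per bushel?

Without the tax, 325 − 5P = 6P + 237 gives 11P = 88, so P* = $8 and Q* = 285.
With the tax collected from buyers, demand (in seller-price terms) shifts: Qd = 325 − 5(P + 11).
Solving gives Q = 255 with buyers paying $14 and suppliers receiving $3 (the $11 wedge).
Burden on buyers: $6; on suppliers: $5. (They sum to $11.)

Buyers bear $6 per bushel; suppliers bear $5 per bushel.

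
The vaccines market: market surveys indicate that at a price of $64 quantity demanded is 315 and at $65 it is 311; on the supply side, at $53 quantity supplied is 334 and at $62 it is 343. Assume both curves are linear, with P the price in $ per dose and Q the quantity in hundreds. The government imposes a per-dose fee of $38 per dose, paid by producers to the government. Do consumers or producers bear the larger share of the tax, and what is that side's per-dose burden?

Demand slope: (311 − 315)/(65 − 64) = -4, so Qd = 571 − 4P.
Supply slope: (343 − 334)/(62 − 53) = 1, so Qs = P + 281.
Before the tax: set 571 − 4P = P + 281 → P* = $58, Q* = 339.
With the tax collected from producers, supply shifts: Qs = (P − 38) + 281.
Solving gives Q = 308.6 with consumers paying $65.6 and producers receiving $27.6 (the $38 wedge).
Per-dose burden: consumers $7.6, producers $30.4.
Producers take the larger share because supply is less price-elastic here (demand slope 4 vs supply slope 1).
The less price-elastic side of the market bears the larger share of a per-unit tax.

Producers bear the larger share: $30.4 per dose.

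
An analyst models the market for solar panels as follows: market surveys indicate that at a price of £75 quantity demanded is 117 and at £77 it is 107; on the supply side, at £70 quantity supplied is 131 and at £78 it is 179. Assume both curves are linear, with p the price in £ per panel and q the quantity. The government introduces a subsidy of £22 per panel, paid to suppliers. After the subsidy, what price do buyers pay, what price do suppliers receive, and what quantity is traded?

Buyers pay £59; suppliers receive £81; quantity = 197.

Demand slope: (107 − 117)/(77 − 75) = -5, so qd = 492 − 5p.
Supply slope: (179 − 131)/(78 − 70) = 6, so qs = 6p − 289.
Before the subsidy: set 492 − 5p = 6p − 289 → p* = £71, q* = 137.
With a per-unit subsidy paid to suppliers, each receives p + 22 per unit sold, so supply becomes qs = 6(p + 22) − 289.
Solving gives q = 197 with buyers paying £59 and suppliers receiving £81 (the £22 wedge).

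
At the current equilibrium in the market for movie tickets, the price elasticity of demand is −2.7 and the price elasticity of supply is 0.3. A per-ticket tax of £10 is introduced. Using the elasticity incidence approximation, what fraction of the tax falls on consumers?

Consumers' share ≈ 0.1.

Incidence ratio: consumers' share ≈ εs / (εs + |εd|) = 0.3 / (0.3 + 2.7) = 0.1.
Supply is the less elastic side, so consumers bear the smaller share.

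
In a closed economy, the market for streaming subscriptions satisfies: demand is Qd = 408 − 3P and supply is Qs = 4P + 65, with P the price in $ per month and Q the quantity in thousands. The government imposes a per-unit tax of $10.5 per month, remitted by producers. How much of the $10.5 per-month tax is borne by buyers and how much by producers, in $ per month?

Buyers bear $6 per month; producers bear $4.5 per month.

Without the tax, 408 − 3P = 4P + 65 gives 7P = 343, so P* = $49 and Q* = 261.
With the tax collected from producers, supply shifts: Qs = 4(P − 10.5) + 65.
Solving gives Q = 243 with buyers paying $55 and producers receiving $44.5 (the $10.5 wedge).
Burden on buyers: $6; on producers: $4.5. (They sum to $10.5.)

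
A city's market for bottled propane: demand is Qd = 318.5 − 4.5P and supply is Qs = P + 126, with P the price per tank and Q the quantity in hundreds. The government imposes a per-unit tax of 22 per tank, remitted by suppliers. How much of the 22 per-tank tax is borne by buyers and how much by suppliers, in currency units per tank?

Without the tax, 318.5 − 4.5P = P + 126 gives 5.5P = 192.5, so P* = 35 and Q* = 161.
With the tax collected from suppliers, supply shifts: Qs = (P − 22) + 126.
Solving gives Q = 143 with buyers paying 39 and suppliers receiving 17 (the 22 wedge).
Burden on buyers: 4; on suppliers: 18. (They sum to 22.)

Buyers bear 4 per tank; suppliers bear 18 per tank.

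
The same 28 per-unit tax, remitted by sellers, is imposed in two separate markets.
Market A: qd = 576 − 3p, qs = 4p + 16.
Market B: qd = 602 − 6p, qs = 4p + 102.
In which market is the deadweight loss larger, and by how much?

Market B, by 268.8.

Market A: pre-tax p* = 80, q* = 336; post-tax q = 288; deadweight loss = 672.
Market B: pre-tax p* = 50, q* = 302; post-tax q = 234.8; deadweight loss = 940.8.
Difference: 672 vs 940.8 → market B is larger by 268.8.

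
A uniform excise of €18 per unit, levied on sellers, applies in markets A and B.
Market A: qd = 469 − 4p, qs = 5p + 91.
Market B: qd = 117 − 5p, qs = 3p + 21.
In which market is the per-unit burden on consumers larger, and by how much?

Market A: pre-tax p* = €42, q* = 301; post-tax q = 261; per-unit burden on consumers = €10.
Market B: pre-tax p* = €12, q* = 57; post-tax q = 23.25; per-unit burden on consumers = €6.75.
Difference: €10 vs €6.75 → market A is larger by €3.25.

Market A, by €3.25.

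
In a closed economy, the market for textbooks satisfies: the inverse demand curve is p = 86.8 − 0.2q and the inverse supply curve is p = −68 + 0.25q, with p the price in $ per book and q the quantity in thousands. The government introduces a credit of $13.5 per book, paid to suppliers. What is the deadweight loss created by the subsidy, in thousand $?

Inverting to q(p) form: qd = 434 − 5p; qs = 4p + 272.
Without the subsidy, 434 − 5p = 4p + 272 gives 9p = 162, so p* = $18 and q* = 344.
With a per-unit subsidy paid to suppliers, each receives p + 13.5 per unit sold, so supply becomes qs = 4(p + 13.5) + 272.
Solving gives q = 374 with buyers paying $12 and suppliers receiving $25.5 (the $13.5 wedge).
Quantity rises by |ΔQ| = |344 − 374| = 30.
DWL = ½ · t · |ΔQ| = ½ · 13.5 · 30 = $202.5.

Deadweight loss = $202.5 thousand.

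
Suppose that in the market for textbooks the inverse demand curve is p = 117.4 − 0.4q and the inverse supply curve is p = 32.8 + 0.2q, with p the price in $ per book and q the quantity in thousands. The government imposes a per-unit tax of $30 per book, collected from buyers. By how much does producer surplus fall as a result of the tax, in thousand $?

Producer surplus falls by $1160 thousand.

Inverting to q(p) form: qd = 293.5 − 2.5p; qs = 5p − 164.
Without the tax, 293.5 − 2.5p = 5p − 164 gives 7.5p = 457.5, so p* = $61 and q* = 141.
With the tax collected from buyers, demand (in seller-price terms) shifts: qd = 293.5 − 2.5(p + 30).
Solving gives q = 91 with buyers paying $81 and producers receiving $51 (the $30 wedge).
ΔPS is the trapezoid between Q = 91 and Q = 141 of height $10: ½ · (141 + 91) · 10 = $1160.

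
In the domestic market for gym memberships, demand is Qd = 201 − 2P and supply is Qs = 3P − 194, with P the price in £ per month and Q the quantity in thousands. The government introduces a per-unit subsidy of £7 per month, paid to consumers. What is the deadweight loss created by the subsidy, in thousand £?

Without the subsidy, 201 − 2P = 3P − 194 gives 5P = 395, so P* = £79 and Q* = 43.
With a per-unit subsidy paid to consumers, each effectively pays P − 7, so demand becomes Qd = 201 − 2(P − 7).
New equilibrium: consumers pay £74.8, sellers receive £81.8, Q = 51.4. (Wedge: Pb − Ps = −7.)
Quantity rises by |ΔQ| = |43 − 51.4| = 8.4.
DWL = ½ · t · |ΔQ| = ½ · 7 · 8.4 = £29.4.

Deadweight loss = £29.4 thousand.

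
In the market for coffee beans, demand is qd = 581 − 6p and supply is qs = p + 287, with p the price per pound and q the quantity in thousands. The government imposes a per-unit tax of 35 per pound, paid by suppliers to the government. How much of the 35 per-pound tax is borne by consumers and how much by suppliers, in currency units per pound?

Before the tax: set 581 − 6p = p + 287 → p* = 42, q* = 329.
With the tax collected from suppliers, supply shifts: qs = (p − 35) + 287.
New equilibrium: consumers pay 47, suppliers receive 12, q = 299. (Wedge: pb − ps = 35.)
Burden on consumers: 5; on suppliers: 30. (They sum to 35.)

Consumers bear 5 per pound; suppliers bear 30 per pound.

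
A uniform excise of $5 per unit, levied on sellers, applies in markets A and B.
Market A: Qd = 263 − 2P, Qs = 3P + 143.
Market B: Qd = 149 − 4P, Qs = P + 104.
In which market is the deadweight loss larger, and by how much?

Market A: pre-tax P* = $24, Q* = 215; post-tax Q = 209; deadweight loss = $15.
Market B: pre-tax P* = $9, Q* = 113; post-tax Q = 109; deadweight loss = $10.
Difference: $15 vs $10 → market A is larger by $5.

Market A, by $5.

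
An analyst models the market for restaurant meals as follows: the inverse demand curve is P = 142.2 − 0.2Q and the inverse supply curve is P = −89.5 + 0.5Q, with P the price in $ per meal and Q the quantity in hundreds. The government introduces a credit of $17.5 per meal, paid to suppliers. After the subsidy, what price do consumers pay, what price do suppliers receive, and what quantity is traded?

Rewrite in direct form: Qd = 711 − 5P and Qs = 2P + 179.
Before the subsidy: set 711 − 5P = 2P + 179 → P* = $76, Q* = 331.
With a per-unit subsidy paid to suppliers, each receives P + 17.5 per unit sold, so supply becomes Qs = 2(P + 17.5) + 179.
New equilibrium: consumers pay $71, suppliers receive $88.5, Q = 356. (Wedge: Pb − Ps = −17.5.)

Consumers pay $71; suppliers receive $88.5; quantity = 356.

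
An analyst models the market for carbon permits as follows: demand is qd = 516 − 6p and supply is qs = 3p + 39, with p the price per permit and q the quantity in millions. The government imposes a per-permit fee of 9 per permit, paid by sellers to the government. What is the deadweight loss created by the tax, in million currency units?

Deadweight loss = 81 million.

Before the tax: set 516 − 6p = 3p + 39 → p* = 53, q* = 198.
With the tax collected from sellers, supply shifts: qs = 3(p − 9) + 39.
Solving gives q = 180 with consumers paying 56 and sellers receiving 47 (the 9 wedge).
Quantity falls by |ΔQ| = |198 − 180| = 18.
DWL = ½ · t · |ΔQ| = ½ · 9 · 18 = 81.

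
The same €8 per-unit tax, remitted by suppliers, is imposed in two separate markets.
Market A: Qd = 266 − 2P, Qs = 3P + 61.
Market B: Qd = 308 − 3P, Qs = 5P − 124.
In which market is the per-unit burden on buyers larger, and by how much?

Market B, by €0.2.

Market A: pre-tax P* = €41, Q* = 184; post-tax Q = 174.4; per-unit burden on buyers = €4.8.
Market B: pre-tax P* = €54, Q* = 146; post-tax Q = 131; per-unit burden on buyers = €5.
Difference: €4.8 vs €5 → market B is larger by €0.2.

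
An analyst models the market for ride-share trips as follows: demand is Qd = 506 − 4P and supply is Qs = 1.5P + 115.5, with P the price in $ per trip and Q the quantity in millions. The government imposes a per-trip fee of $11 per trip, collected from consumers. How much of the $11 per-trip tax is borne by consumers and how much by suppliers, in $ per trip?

Before the tax: set 506 − 4P = 1.5P + 115.5 → P* = $71, Q* = 222.
With the tax collected from consumers, demand (in seller-price terms) shifts: Qd = 506 − 4(P + 11).
Solving gives Q = 210 with consumers paying $74 and suppliers receiving $63 (the $11 wedge).
Burden on consumers: $3; on suppliers: $8. (They sum to $11.)
The less price-elastic side of the market bears the larger share of a per-unit tax.

Consumers bear $3 per trip; suppliers bear $8 per trip.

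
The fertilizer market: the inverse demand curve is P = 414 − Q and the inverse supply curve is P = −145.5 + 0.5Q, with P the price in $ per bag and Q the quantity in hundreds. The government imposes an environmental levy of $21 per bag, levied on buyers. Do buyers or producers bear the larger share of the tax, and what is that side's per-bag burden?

Buyers bear the larger share: $14 per bag.

Rewrite in direct form: Qd = 414 − P and Qs = 2P + 291.
Without the tax, 414 − P = 2P + 291 gives 3P = 123, so P* = $41 and Q* = 373.
With the tax collected from buyers, demand (in seller-price terms) shifts: Qd = 414 − (P + 21).
New equilibrium: buyers pay $55, producers receive $34, Q = 359. (Wedge: Pb − Ps = 21.)
Per-bag burden: buyers $14, producers $7.
Buyers take the larger share because demand is less price-elastic here (demand slope 1 vs supply slope 2).
The less price-elastic side of the market bears the larger share of a per-unit tax.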